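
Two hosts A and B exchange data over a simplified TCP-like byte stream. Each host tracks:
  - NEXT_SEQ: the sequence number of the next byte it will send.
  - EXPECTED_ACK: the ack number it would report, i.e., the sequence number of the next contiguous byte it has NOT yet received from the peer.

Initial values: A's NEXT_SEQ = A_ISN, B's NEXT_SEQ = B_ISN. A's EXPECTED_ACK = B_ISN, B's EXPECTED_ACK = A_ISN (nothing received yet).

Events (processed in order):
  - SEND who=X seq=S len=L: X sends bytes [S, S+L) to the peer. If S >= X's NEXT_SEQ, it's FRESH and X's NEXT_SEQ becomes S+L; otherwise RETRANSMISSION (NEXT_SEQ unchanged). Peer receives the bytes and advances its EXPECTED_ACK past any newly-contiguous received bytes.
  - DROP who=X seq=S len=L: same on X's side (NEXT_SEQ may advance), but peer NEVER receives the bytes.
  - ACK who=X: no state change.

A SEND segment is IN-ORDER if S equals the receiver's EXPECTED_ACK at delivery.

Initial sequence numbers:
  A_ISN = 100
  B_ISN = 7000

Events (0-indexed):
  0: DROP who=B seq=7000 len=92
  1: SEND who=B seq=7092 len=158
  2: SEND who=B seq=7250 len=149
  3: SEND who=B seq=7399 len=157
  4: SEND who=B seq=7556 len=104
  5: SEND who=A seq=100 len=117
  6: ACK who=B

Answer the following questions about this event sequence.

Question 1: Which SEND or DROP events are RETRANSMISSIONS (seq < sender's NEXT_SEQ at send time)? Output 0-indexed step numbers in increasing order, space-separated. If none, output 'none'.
Answer: none

Derivation:
Step 0: DROP seq=7000 -> fresh
Step 1: SEND seq=7092 -> fresh
Step 2: SEND seq=7250 -> fresh
Step 3: SEND seq=7399 -> fresh
Step 4: SEND seq=7556 -> fresh
Step 5: SEND seq=100 -> fresh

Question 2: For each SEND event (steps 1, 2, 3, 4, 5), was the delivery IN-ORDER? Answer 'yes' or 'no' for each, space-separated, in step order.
Answer: no no no no yes

Derivation:
Step 1: SEND seq=7092 -> out-of-order
Step 2: SEND seq=7250 -> out-of-order
Step 3: SEND seq=7399 -> out-of-order
Step 4: SEND seq=7556 -> out-of-order
Step 5: SEND seq=100 -> in-order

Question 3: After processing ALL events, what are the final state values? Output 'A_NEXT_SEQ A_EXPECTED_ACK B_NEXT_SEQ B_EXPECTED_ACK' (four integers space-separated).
After event 0: A_seq=100 A_ack=7000 B_seq=7092 B_ack=100
After event 1: A_seq=100 A_ack=7000 B_seq=7250 B_ack=100
After event 2: A_seq=100 A_ack=7000 B_seq=7399 B_ack=100
After event 3: A_seq=100 A_ack=7000 B_seq=7556 B_ack=100
After event 4: A_seq=100 A_ack=7000 B_seq=7660 B_ack=100
After event 5: A_seq=217 A_ack=7000 B_seq=7660 B_ack=217
After event 6: A_seq=217 A_ack=7000 B_seq=7660 B_ack=217

Answer: 217 7000 7660 217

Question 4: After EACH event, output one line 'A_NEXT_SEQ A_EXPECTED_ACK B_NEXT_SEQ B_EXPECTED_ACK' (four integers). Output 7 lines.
100 7000 7092 100
100 7000 7250 100
100 7000 7399 100
100 7000 7556 100
100 7000 7660 100
217 7000 7660 217
217 7000 7660 217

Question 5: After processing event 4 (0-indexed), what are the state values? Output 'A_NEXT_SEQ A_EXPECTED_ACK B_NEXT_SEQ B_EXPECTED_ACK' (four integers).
After event 0: A_seq=100 A_ack=7000 B_seq=7092 B_ack=100
After event 1: A_seq=100 A_ack=7000 B_seq=7250 B_ack=100
After event 2: A_seq=100 A_ack=7000 B_seq=7399 B_ack=100
After event 3: A_seq=100 A_ack=7000 B_seq=7556 B_ack=100
After event 4: A_seq=100 A_ack=7000 B_seq=7660 B_ack=100

100 7000 7660 100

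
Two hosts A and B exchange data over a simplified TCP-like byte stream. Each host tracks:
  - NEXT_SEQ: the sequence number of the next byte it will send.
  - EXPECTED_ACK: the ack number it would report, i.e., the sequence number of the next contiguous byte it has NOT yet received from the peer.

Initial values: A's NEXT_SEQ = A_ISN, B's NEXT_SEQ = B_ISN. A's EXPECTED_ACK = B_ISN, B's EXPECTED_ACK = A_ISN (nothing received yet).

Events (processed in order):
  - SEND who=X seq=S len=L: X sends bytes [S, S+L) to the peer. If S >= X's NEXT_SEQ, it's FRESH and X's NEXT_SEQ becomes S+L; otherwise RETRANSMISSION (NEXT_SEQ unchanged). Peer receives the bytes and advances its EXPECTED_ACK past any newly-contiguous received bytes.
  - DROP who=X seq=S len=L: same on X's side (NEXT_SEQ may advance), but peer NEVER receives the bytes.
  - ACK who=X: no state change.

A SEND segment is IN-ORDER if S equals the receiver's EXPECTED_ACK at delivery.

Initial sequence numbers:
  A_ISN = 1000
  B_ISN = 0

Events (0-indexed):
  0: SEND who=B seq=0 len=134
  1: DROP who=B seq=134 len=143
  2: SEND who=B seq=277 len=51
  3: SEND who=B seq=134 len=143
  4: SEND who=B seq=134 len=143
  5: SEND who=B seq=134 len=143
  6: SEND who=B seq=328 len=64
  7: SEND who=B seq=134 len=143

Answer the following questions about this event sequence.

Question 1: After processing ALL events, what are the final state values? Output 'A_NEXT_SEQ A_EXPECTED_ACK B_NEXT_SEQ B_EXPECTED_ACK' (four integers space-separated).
Answer: 1000 392 392 1000

Derivation:
After event 0: A_seq=1000 A_ack=134 B_seq=134 B_ack=1000
After event 1: A_seq=1000 A_ack=134 B_seq=277 B_ack=1000
After event 2: A_seq=1000 A_ack=134 B_seq=328 B_ack=1000
After event 3: A_seq=1000 A_ack=328 B_seq=328 B_ack=1000
After event 4: A_seq=1000 A_ack=328 B_seq=328 B_ack=1000
After event 5: A_seq=1000 A_ack=328 B_seq=328 B_ack=1000
After event 6: A_seq=1000 A_ack=392 B_seq=392 B_ack=1000
After event 7: A_seq=1000 A_ack=392 B_seq=392 B_ack=1000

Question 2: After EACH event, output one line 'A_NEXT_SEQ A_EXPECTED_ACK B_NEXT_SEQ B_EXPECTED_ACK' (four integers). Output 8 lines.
1000 134 134 1000
1000 134 277 1000
1000 134 328 1000
1000 328 328 1000
1000 328 328 1000
1000 328 328 1000
1000 392 392 1000
1000 392 392 1000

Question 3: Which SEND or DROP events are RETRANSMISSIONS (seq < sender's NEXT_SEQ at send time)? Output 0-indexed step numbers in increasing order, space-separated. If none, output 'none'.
Answer: 3 4 5 7

Derivation:
Step 0: SEND seq=0 -> fresh
Step 1: DROP seq=134 -> fresh
Step 2: SEND seq=277 -> fresh
Step 3: SEND seq=134 -> retransmit
Step 4: SEND seq=134 -> retransmit
Step 5: SEND seq=134 -> retransmit
Step 6: SEND seq=328 -> fresh
Step 7: SEND seq=134 -> retransmit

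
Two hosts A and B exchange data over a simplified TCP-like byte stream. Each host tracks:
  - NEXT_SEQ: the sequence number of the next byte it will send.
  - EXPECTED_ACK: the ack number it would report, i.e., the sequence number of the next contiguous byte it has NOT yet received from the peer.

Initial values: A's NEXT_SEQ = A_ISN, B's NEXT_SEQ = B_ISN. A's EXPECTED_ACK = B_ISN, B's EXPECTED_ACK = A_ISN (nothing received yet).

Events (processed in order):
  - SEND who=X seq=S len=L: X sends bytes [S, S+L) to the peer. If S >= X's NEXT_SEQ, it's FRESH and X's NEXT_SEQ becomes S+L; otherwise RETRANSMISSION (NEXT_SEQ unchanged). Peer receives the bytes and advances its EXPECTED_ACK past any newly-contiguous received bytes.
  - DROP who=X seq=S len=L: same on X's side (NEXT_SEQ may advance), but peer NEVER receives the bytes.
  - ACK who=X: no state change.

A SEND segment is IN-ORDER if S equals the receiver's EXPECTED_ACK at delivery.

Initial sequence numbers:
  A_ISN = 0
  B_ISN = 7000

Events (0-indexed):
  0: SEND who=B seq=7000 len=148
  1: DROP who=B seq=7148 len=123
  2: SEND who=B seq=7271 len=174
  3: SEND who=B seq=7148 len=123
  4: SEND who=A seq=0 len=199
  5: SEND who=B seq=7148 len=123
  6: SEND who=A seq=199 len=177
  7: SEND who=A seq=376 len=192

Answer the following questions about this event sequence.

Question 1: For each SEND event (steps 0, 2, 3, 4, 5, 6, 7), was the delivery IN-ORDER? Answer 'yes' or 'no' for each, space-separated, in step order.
Answer: yes no yes yes no yes yes

Derivation:
Step 0: SEND seq=7000 -> in-order
Step 2: SEND seq=7271 -> out-of-order
Step 3: SEND seq=7148 -> in-order
Step 4: SEND seq=0 -> in-order
Step 5: SEND seq=7148 -> out-of-order
Step 6: SEND seq=199 -> in-order
Step 7: SEND seq=376 -> in-order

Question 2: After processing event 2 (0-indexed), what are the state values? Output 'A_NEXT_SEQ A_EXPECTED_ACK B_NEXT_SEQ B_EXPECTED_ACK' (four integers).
After event 0: A_seq=0 A_ack=7148 B_seq=7148 B_ack=0
After event 1: A_seq=0 A_ack=7148 B_seq=7271 B_ack=0
After event 2: A_seq=0 A_ack=7148 B_seq=7445 B_ack=0

0 7148 7445 0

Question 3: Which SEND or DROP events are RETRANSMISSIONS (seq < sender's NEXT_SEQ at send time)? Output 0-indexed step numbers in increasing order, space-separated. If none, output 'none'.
Step 0: SEND seq=7000 -> fresh
Step 1: DROP seq=7148 -> fresh
Step 2: SEND seq=7271 -> fresh
Step 3: SEND seq=7148 -> retransmit
Step 4: SEND seq=0 -> fresh
Step 5: SEND seq=7148 -> retransmit
Step 6: SEND seq=199 -> fresh
Step 7: SEND seq=376 -> fresh

Answer: 3 5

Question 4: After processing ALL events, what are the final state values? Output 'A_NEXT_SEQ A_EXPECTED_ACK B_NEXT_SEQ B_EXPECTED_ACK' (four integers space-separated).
Answer: 568 7445 7445 568

Derivation:
After event 0: A_seq=0 A_ack=7148 B_seq=7148 B_ack=0
After event 1: A_seq=0 A_ack=7148 B_seq=7271 B_ack=0
After event 2: A_seq=0 A_ack=7148 B_seq=7445 B_ack=0
After event 3: A_seq=0 A_ack=7445 B_seq=7445 B_ack=0
After event 4: A_seq=199 A_ack=7445 B_seq=7445 B_ack=199
After event 5: A_seq=199 A_ack=7445 B_seq=7445 B_ack=199
After event 6: A_seq=376 A_ack=7445 B_seq=7445 B_ack=376
After event 7: A_seq=568 A_ack=7445 B_seq=7445 B_ack=568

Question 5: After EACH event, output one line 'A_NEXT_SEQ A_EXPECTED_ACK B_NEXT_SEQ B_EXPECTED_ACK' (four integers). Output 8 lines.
0 7148 7148 0
0 7148 7271 0
0 7148 7445 0
0 7445 7445 0
199 7445 7445 199
199 7445 7445 199
376 7445 7445 376
568 7445 7445 568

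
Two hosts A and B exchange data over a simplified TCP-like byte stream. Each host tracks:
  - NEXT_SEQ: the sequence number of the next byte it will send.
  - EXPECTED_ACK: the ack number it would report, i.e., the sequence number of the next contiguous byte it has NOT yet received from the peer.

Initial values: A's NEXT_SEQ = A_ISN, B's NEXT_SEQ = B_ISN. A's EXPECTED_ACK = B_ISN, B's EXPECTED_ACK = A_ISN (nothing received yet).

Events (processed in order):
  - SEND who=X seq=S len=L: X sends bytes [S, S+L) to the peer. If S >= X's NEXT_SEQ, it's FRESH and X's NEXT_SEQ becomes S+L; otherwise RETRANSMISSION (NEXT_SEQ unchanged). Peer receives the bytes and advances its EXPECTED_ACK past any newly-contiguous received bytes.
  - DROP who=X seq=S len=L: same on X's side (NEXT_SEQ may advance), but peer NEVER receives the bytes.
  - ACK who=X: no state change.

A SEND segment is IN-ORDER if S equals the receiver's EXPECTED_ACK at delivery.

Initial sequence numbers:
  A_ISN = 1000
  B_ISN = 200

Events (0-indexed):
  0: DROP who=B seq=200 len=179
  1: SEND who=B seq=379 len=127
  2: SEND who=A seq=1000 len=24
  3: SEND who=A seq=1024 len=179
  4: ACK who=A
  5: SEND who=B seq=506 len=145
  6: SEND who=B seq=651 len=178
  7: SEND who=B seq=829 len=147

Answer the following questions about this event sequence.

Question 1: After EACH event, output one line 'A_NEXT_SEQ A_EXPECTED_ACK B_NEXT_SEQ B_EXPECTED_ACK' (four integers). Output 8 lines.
1000 200 379 1000
1000 200 506 1000
1024 200 506 1024
1203 200 506 1203
1203 200 506 1203
1203 200 651 1203
1203 200 829 1203
1203 200 976 1203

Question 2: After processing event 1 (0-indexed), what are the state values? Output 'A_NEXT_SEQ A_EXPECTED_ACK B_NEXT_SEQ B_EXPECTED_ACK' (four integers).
After event 0: A_seq=1000 A_ack=200 B_seq=379 B_ack=1000
After event 1: A_seq=1000 A_ack=200 B_seq=506 B_ack=1000

1000 200 506 1000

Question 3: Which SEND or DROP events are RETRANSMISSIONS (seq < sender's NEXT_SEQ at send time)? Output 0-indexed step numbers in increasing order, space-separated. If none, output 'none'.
Step 0: DROP seq=200 -> fresh
Step 1: SEND seq=379 -> fresh
Step 2: SEND seq=1000 -> fresh
Step 3: SEND seq=1024 -> fresh
Step 5: SEND seq=506 -> fresh
Step 6: SEND seq=651 -> fresh
Step 7: SEND seq=829 -> fresh

Answer: none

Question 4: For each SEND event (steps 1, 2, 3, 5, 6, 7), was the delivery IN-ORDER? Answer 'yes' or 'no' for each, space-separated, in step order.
Answer: no yes yes no no no

Derivation:
Step 1: SEND seq=379 -> out-of-order
Step 2: SEND seq=1000 -> in-order
Step 3: SEND seq=1024 -> in-order
Step 5: SEND seq=506 -> out-of-order
Step 6: SEND seq=651 -> out-of-order
Step 7: SEND seq=829 -> out-of-order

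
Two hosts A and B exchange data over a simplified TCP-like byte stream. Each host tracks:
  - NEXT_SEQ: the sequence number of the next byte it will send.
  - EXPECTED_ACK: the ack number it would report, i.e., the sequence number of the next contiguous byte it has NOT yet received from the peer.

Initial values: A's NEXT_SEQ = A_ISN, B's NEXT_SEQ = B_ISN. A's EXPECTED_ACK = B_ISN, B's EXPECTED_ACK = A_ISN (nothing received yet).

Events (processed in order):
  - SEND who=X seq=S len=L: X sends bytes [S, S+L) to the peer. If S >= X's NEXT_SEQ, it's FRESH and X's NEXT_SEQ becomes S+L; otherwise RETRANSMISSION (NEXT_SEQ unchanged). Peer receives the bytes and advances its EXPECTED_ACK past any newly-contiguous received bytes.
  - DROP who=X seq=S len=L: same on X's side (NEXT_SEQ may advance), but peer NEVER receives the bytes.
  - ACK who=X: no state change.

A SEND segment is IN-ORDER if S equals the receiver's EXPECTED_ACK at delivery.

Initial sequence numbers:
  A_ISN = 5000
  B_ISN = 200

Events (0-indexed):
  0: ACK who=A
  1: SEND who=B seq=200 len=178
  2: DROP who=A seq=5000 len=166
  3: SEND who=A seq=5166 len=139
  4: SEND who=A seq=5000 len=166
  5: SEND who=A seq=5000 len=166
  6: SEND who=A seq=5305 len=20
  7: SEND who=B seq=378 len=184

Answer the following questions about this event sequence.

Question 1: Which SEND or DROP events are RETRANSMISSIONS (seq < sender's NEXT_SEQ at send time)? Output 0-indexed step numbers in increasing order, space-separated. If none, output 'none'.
Answer: 4 5

Derivation:
Step 1: SEND seq=200 -> fresh
Step 2: DROP seq=5000 -> fresh
Step 3: SEND seq=5166 -> fresh
Step 4: SEND seq=5000 -> retransmit
Step 5: SEND seq=5000 -> retransmit
Step 6: SEND seq=5305 -> fresh
Step 7: SEND seq=378 -> fresh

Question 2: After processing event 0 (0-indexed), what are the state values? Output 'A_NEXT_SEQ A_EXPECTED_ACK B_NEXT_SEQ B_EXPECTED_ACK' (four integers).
After event 0: A_seq=5000 A_ack=200 B_seq=200 B_ack=5000

5000 200 200 5000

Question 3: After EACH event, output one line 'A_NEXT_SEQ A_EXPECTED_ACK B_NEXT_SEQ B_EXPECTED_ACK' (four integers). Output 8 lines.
5000 200 200 5000
5000 378 378 5000
5166 378 378 5000
5305 378 378 5000
5305 378 378 5305
5305 378 378 5305
5325 378 378 5325
5325 562 562 5325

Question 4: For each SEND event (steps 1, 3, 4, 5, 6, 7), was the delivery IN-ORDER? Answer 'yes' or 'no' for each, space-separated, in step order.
Answer: yes no yes no yes yes

Derivation:
Step 1: SEND seq=200 -> in-order
Step 3: SEND seq=5166 -> out-of-order
Step 4: SEND seq=5000 -> in-order
Step 5: SEND seq=5000 -> out-of-order
Step 6: SEND seq=5305 -> in-order
Step 7: SEND seq=378 -> in-order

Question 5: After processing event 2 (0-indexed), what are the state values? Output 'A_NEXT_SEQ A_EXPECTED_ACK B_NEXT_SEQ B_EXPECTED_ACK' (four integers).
After event 0: A_seq=5000 A_ack=200 B_seq=200 B_ack=5000
After event 1: A_seq=5000 A_ack=378 B_seq=378 B_ack=5000
After event 2: A_seq=5166 A_ack=378 B_seq=378 B_ack=5000

5166 378 378 5000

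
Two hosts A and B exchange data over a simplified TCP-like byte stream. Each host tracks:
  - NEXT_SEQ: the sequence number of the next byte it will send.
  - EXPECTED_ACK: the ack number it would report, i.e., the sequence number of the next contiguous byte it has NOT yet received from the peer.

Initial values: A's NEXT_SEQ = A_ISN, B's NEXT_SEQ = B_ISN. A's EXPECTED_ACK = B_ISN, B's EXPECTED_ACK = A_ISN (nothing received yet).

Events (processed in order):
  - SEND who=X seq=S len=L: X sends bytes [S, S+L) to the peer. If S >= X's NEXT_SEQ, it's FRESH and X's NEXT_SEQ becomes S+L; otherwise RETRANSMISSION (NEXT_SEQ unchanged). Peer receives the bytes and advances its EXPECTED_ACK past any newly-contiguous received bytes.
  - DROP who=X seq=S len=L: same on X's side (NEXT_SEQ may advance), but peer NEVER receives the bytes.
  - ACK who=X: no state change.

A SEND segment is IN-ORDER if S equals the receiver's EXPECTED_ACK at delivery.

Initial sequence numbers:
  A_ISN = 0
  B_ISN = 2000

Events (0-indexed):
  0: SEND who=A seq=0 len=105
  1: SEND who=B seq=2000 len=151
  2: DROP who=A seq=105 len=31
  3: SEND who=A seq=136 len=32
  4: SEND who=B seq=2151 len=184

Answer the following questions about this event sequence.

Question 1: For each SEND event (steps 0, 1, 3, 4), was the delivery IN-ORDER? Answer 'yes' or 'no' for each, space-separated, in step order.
Answer: yes yes no yes

Derivation:
Step 0: SEND seq=0 -> in-order
Step 1: SEND seq=2000 -> in-order
Step 3: SEND seq=136 -> out-of-order
Step 4: SEND seq=2151 -> in-order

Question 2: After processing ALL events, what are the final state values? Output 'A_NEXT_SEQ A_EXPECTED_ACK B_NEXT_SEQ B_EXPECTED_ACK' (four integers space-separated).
After event 0: A_seq=105 A_ack=2000 B_seq=2000 B_ack=105
After event 1: A_seq=105 A_ack=2151 B_seq=2151 B_ack=105
After event 2: A_seq=136 A_ack=2151 B_seq=2151 B_ack=105
After event 3: A_seq=168 A_ack=2151 B_seq=2151 B_ack=105
After event 4: A_seq=168 A_ack=2335 B_seq=2335 B_ack=105

Answer: 168 2335 2335 105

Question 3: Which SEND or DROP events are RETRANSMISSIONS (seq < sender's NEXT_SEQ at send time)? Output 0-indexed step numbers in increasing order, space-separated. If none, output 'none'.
Step 0: SEND seq=0 -> fresh
Step 1: SEND seq=2000 -> fresh
Step 2: DROP seq=105 -> fresh
Step 3: SEND seq=136 -> fresh
Step 4: SEND seq=2151 -> fresh

Answer: none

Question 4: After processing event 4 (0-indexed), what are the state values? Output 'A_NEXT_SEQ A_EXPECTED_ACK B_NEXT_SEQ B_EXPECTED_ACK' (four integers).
After event 0: A_seq=105 A_ack=2000 B_seq=2000 B_ack=105
After event 1: A_seq=105 A_ack=2151 B_seq=2151 B_ack=105
After event 2: A_seq=136 A_ack=2151 B_seq=2151 B_ack=105
After event 3: A_seq=168 A_ack=2151 B_seq=2151 B_ack=105
After event 4: A_seq=168 A_ack=2335 B_seq=2335 B_ack=105

168 2335 2335 105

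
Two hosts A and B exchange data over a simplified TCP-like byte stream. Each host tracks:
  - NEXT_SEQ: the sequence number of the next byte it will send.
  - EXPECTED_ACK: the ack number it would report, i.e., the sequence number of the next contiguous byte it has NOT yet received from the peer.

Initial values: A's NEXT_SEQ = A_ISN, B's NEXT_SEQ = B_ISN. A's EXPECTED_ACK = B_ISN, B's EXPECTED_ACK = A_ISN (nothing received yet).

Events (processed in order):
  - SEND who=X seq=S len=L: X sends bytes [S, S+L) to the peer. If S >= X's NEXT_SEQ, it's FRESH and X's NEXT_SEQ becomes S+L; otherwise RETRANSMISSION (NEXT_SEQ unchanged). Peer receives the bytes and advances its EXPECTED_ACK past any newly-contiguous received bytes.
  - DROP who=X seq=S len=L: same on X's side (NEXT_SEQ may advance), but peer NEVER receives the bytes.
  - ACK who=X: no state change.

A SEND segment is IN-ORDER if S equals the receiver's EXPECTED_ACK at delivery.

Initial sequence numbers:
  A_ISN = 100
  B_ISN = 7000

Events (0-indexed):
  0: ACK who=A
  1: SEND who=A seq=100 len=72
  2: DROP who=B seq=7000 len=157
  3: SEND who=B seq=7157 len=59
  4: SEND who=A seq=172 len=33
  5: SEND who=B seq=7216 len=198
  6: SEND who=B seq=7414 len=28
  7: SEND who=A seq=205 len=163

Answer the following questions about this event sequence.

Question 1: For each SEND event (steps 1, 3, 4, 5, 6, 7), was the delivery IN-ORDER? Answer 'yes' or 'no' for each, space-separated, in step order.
Answer: yes no yes no no yes

Derivation:
Step 1: SEND seq=100 -> in-order
Step 3: SEND seq=7157 -> out-of-order
Step 4: SEND seq=172 -> in-order
Step 5: SEND seq=7216 -> out-of-order
Step 6: SEND seq=7414 -> out-of-order
Step 7: SEND seq=205 -> in-order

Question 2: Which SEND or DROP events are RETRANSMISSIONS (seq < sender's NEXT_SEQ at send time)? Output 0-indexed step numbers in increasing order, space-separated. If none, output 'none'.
Answer: none

Derivation:
Step 1: SEND seq=100 -> fresh
Step 2: DROP seq=7000 -> fresh
Step 3: SEND seq=7157 -> fresh
Step 4: SEND seq=172 -> fresh
Step 5: SEND seq=7216 -> fresh
Step 6: SEND seq=7414 -> fresh
Step 7: SEND seq=205 -> fresh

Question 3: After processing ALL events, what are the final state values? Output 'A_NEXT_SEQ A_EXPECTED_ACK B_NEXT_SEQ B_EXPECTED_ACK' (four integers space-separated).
After event 0: A_seq=100 A_ack=7000 B_seq=7000 B_ack=100
After event 1: A_seq=172 A_ack=7000 B_seq=7000 B_ack=172
After event 2: A_seq=172 A_ack=7000 B_seq=7157 B_ack=172
After event 3: A_seq=172 A_ack=7000 B_seq=7216 B_ack=172
After event 4: A_seq=205 A_ack=7000 B_seq=7216 B_ack=205
After event 5: A_seq=205 A_ack=7000 B_seq=7414 B_ack=205
After event 6: A_seq=205 A_ack=7000 B_seq=7442 B_ack=205
After event 7: A_seq=368 A_ack=7000 B_seq=7442 B_ack=368

Answer: 368 7000 7442 368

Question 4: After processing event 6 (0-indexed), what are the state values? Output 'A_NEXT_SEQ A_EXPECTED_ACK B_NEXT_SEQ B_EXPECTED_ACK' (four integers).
After event 0: A_seq=100 A_ack=7000 B_seq=7000 B_ack=100
After event 1: A_seq=172 A_ack=7000 B_seq=7000 B_ack=172
After event 2: A_seq=172 A_ack=7000 B_seq=7157 B_ack=172
After event 3: A_seq=172 A_ack=7000 B_seq=7216 B_ack=172
After event 4: A_seq=205 A_ack=7000 B_seq=7216 B_ack=205
After event 5: A_seq=205 A_ack=7000 B_seq=7414 B_ack=205
After event 6: A_seq=205 A_ack=7000 B_seq=7442 B_ack=205

205 7000 7442 205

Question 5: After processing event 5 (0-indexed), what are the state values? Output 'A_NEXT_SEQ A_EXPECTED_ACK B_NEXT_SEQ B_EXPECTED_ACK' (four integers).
After event 0: A_seq=100 A_ack=7000 B_seq=7000 B_ack=100
After event 1: A_seq=172 A_ack=7000 B_seq=7000 B_ack=172
After event 2: A_seq=172 A_ack=7000 B_seq=7157 B_ack=172
After event 3: A_seq=172 A_ack=7000 B_seq=7216 B_ack=172
After event 4: A_seq=205 A_ack=7000 B_seq=7216 B_ack=205
After event 5: A_seq=205 A_ack=7000 B_seq=7414 B_ack=205

205 7000 7414 205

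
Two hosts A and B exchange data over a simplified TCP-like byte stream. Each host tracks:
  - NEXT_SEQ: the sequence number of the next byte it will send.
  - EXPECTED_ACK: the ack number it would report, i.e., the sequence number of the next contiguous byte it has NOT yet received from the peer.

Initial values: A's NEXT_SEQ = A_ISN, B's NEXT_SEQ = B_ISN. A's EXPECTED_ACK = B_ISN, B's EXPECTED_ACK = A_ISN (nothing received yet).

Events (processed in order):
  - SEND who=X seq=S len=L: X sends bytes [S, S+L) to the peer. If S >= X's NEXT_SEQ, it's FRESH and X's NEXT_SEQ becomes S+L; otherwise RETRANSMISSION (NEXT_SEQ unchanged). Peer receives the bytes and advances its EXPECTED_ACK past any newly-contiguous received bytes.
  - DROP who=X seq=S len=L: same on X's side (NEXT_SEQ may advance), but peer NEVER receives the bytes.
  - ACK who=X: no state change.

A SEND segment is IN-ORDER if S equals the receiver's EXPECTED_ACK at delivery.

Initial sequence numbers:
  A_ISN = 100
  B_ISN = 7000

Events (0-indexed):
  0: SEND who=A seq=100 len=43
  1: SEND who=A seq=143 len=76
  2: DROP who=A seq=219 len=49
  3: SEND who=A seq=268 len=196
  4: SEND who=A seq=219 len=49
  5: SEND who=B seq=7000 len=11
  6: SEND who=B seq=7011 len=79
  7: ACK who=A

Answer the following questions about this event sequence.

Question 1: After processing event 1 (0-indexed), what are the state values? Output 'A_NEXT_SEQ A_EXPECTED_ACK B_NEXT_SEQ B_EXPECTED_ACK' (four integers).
After event 0: A_seq=143 A_ack=7000 B_seq=7000 B_ack=143
After event 1: A_seq=219 A_ack=7000 B_seq=7000 B_ack=219

219 7000 7000 219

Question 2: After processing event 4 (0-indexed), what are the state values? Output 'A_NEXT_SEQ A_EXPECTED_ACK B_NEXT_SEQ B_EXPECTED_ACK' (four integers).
After event 0: A_seq=143 A_ack=7000 B_seq=7000 B_ack=143
After event 1: A_seq=219 A_ack=7000 B_seq=7000 B_ack=219
After event 2: A_seq=268 A_ack=7000 B_seq=7000 B_ack=219
After event 3: A_seq=464 A_ack=7000 B_seq=7000 B_ack=219
After event 4: A_seq=464 A_ack=7000 B_seq=7000 B_ack=464

464 7000 7000 464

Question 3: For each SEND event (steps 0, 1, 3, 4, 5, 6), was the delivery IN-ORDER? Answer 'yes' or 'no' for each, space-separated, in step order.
Answer: yes yes no yes yes yes

Derivation:
Step 0: SEND seq=100 -> in-order
Step 1: SEND seq=143 -> in-order
Step 3: SEND seq=268 -> out-of-order
Step 4: SEND seq=219 -> in-order
Step 5: SEND seq=7000 -> in-order
Step 6: SEND seq=7011 -> in-order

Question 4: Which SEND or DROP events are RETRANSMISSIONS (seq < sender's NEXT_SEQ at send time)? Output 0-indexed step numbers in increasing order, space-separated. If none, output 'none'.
Answer: 4

Derivation:
Step 0: SEND seq=100 -> fresh
Step 1: SEND seq=143 -> fresh
Step 2: DROP seq=219 -> fresh
Step 3: SEND seq=268 -> fresh
Step 4: SEND seq=219 -> retransmit
Step 5: SEND seq=7000 -> fresh
Step 6: SEND seq=7011 -> fresh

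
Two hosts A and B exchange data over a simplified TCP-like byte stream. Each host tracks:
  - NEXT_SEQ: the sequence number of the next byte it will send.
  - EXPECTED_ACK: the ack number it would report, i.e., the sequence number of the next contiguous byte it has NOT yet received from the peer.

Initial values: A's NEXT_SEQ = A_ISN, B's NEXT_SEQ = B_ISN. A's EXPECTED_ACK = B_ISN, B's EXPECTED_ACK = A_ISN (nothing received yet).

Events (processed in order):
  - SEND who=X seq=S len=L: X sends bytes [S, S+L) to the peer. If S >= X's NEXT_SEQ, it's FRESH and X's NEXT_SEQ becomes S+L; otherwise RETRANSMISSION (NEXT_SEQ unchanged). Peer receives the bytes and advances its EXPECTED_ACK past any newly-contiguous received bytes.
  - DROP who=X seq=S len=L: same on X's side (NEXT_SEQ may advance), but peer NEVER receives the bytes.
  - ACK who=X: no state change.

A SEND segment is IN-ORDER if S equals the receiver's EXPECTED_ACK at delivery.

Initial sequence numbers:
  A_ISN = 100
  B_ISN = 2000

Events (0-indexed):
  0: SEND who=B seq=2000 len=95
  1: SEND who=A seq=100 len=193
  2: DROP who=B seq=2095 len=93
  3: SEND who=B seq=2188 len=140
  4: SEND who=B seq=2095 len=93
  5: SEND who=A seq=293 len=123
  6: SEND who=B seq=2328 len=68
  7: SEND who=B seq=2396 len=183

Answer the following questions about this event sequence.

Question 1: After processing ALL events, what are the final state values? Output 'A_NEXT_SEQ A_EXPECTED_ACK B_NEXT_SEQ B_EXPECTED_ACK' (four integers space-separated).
After event 0: A_seq=100 A_ack=2095 B_seq=2095 B_ack=100
After event 1: A_seq=293 A_ack=2095 B_seq=2095 B_ack=293
After event 2: A_seq=293 A_ack=2095 B_seq=2188 B_ack=293
After event 3: A_seq=293 A_ack=2095 B_seq=2328 B_ack=293
After event 4: A_seq=293 A_ack=2328 B_seq=2328 B_ack=293
After event 5: A_seq=416 A_ack=2328 B_seq=2328 B_ack=416
After event 6: A_seq=416 A_ack=2396 B_seq=2396 B_ack=416
After event 7: A_seq=416 A_ack=2579 B_seq=2579 B_ack=416

Answer: 416 2579 2579 416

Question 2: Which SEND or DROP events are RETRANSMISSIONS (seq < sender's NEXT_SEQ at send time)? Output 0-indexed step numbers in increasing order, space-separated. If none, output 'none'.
Step 0: SEND seq=2000 -> fresh
Step 1: SEND seq=100 -> fresh
Step 2: DROP seq=2095 -> fresh
Step 3: SEND seq=2188 -> fresh
Step 4: SEND seq=2095 -> retransmit
Step 5: SEND seq=293 -> fresh
Step 6: SEND seq=2328 -> fresh
Step 7: SEND seq=2396 -> fresh

Answer: 4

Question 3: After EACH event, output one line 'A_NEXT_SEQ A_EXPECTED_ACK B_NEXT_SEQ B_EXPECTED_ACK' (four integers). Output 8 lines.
100 2095 2095 100
293 2095 2095 293
293 2095 2188 293
293 2095 2328 293
293 2328 2328 293
416 2328 2328 416
416 2396 2396 416
416 2579 2579 416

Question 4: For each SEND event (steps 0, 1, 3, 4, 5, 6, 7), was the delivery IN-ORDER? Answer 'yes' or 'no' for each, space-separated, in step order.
Answer: yes yes no yes yes yes yes

Derivation:
Step 0: SEND seq=2000 -> in-order
Step 1: SEND seq=100 -> in-order
Step 3: SEND seq=2188 -> out-of-order
Step 4: SEND seq=2095 -> in-order
Step 5: SEND seq=293 -> in-order
Step 6: SEND seq=2328 -> in-order
Step 7: SEND seq=2396 -> in-order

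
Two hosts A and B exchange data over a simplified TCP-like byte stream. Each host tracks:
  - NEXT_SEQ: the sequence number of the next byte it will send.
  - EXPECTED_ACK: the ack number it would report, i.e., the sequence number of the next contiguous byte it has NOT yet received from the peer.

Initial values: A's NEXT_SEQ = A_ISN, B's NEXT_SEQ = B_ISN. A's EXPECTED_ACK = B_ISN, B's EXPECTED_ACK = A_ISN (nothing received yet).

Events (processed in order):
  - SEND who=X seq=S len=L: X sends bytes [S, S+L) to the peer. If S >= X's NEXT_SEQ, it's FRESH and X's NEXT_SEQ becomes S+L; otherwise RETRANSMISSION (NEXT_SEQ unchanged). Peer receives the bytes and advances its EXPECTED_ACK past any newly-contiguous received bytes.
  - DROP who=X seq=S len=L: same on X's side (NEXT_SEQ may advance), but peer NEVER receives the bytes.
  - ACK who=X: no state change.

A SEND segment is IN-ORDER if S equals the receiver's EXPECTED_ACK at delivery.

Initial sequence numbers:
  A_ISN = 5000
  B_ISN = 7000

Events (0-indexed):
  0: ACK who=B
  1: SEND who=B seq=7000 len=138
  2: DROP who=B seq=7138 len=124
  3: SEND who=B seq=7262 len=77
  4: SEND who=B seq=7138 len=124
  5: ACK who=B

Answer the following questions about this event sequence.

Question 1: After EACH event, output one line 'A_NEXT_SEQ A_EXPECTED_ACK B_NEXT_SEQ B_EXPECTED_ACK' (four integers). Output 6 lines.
5000 7000 7000 5000
5000 7138 7138 5000
5000 7138 7262 5000
5000 7138 7339 5000
5000 7339 7339 5000
5000 7339 7339 5000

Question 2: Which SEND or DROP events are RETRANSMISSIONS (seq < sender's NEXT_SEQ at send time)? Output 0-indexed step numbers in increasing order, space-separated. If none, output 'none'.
Answer: 4

Derivation:
Step 1: SEND seq=7000 -> fresh
Step 2: DROP seq=7138 -> fresh
Step 3: SEND seq=7262 -> fresh
Step 4: SEND seq=7138 -> retransmit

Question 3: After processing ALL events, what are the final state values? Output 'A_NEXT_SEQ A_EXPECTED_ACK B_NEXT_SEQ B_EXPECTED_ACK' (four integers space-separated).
After event 0: A_seq=5000 A_ack=7000 B_seq=7000 B_ack=5000
After event 1: A_seq=5000 A_ack=7138 B_seq=7138 B_ack=5000
After event 2: A_seq=5000 A_ack=7138 B_seq=7262 B_ack=5000
After event 3: A_seq=5000 A_ack=7138 B_seq=7339 B_ack=5000
After event 4: A_seq=5000 A_ack=7339 B_seq=7339 B_ack=5000
After event 5: A_seq=5000 A_ack=7339 B_seq=7339 B_ack=5000

Answer: 5000 7339 7339 5000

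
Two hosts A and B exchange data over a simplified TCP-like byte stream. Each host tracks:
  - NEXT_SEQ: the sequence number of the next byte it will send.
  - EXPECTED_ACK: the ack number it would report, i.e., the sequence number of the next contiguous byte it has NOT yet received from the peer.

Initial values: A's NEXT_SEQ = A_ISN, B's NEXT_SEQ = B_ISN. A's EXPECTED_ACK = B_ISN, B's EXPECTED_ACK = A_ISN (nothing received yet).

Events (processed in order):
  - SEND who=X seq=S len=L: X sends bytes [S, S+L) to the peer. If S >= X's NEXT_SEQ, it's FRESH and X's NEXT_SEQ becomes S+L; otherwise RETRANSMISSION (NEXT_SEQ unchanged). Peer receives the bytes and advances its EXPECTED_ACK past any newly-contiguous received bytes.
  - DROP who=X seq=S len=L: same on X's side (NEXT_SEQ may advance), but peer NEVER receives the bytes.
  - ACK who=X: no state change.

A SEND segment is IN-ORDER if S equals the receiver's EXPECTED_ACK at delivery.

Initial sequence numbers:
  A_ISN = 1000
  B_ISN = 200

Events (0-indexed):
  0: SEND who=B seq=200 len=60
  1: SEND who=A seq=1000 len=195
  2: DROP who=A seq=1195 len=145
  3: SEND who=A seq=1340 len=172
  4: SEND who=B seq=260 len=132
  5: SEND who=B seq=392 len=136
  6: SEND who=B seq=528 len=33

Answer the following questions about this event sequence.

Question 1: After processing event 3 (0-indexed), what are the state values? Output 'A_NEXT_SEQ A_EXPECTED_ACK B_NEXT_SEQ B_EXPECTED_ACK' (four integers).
After event 0: A_seq=1000 A_ack=260 B_seq=260 B_ack=1000
After event 1: A_seq=1195 A_ack=260 B_seq=260 B_ack=1195
After event 2: A_seq=1340 A_ack=260 B_seq=260 B_ack=1195
After event 3: A_seq=1512 A_ack=260 B_seq=260 B_ack=1195

1512 260 260 1195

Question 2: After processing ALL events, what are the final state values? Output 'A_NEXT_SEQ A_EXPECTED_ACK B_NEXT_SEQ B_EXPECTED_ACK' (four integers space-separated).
After event 0: A_seq=1000 A_ack=260 B_seq=260 B_ack=1000
After event 1: A_seq=1195 A_ack=260 B_seq=260 B_ack=1195
After event 2: A_seq=1340 A_ack=260 B_seq=260 B_ack=1195
After event 3: A_seq=1512 A_ack=260 B_seq=260 B_ack=1195
After event 4: A_seq=1512 A_ack=392 B_seq=392 B_ack=1195
After event 5: A_seq=1512 A_ack=528 B_seq=528 B_ack=1195
After event 6: A_seq=1512 A_ack=561 B_seq=561 B_ack=1195

Answer: 1512 561 561 1195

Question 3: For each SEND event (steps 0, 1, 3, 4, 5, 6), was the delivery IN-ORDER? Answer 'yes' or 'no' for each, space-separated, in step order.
Step 0: SEND seq=200 -> in-order
Step 1: SEND seq=1000 -> in-order
Step 3: SEND seq=1340 -> out-of-order
Step 4: SEND seq=260 -> in-order
Step 5: SEND seq=392 -> in-order
Step 6: SEND seq=528 -> in-order

Answer: yes yes no yes yes yes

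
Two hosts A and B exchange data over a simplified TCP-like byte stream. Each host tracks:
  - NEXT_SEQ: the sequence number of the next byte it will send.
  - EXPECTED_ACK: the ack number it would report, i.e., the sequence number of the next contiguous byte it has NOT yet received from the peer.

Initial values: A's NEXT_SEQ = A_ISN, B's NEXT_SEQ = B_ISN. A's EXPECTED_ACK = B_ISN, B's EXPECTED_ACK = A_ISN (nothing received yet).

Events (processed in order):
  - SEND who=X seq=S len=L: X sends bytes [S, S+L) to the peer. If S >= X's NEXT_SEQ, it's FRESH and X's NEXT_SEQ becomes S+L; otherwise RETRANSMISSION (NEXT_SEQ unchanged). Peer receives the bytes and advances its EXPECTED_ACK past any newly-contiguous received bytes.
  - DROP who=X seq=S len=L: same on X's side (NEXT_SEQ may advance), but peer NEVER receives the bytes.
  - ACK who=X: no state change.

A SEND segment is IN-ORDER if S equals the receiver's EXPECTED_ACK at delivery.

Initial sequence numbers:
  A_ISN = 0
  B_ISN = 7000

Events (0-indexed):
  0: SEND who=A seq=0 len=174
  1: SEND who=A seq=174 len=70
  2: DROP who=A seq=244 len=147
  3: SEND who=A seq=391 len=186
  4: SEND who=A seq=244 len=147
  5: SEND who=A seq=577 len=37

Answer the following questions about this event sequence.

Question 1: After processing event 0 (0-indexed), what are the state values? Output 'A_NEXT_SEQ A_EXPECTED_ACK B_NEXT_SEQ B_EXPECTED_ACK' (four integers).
After event 0: A_seq=174 A_ack=7000 B_seq=7000 B_ack=174

174 7000 7000 174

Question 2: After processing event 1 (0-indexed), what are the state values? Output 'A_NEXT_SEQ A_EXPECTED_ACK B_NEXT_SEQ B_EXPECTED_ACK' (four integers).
After event 0: A_seq=174 A_ack=7000 B_seq=7000 B_ack=174
After event 1: A_seq=244 A_ack=7000 B_seq=7000 B_ack=244

244 7000 7000 244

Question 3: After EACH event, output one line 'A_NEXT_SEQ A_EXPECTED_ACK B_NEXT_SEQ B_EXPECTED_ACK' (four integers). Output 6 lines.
174 7000 7000 174
244 7000 7000 244
391 7000 7000 244
577 7000 7000 244
577 7000 7000 577
614 7000 7000 614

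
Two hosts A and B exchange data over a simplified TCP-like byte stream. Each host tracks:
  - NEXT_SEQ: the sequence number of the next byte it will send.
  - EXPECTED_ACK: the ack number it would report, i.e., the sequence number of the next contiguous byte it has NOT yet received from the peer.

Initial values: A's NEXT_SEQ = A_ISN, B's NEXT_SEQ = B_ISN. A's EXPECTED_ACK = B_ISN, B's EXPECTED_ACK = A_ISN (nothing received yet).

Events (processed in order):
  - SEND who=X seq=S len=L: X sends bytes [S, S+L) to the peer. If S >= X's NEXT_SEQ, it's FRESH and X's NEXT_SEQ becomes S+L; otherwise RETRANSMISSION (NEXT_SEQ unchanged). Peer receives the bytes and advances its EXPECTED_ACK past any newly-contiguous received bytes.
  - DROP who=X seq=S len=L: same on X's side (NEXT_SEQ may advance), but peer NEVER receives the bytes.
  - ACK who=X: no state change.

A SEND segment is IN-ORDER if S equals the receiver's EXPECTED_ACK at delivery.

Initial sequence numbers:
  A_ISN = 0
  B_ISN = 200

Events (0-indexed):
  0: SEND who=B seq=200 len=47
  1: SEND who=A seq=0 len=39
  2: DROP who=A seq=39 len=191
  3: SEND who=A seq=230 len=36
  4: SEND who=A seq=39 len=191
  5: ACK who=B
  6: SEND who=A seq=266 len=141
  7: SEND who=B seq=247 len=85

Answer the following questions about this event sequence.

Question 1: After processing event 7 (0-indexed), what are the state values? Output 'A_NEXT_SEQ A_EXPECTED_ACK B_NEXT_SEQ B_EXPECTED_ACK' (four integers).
After event 0: A_seq=0 A_ack=247 B_seq=247 B_ack=0
After event 1: A_seq=39 A_ack=247 B_seq=247 B_ack=39
After event 2: A_seq=230 A_ack=247 B_seq=247 B_ack=39
After event 3: A_seq=266 A_ack=247 B_seq=247 B_ack=39
After event 4: A_seq=266 A_ack=247 B_seq=247 B_ack=266
After event 5: A_seq=266 A_ack=247 B_seq=247 B_ack=266
After event 6: A_seq=407 A_ack=247 B_seq=247 B_ack=407
After event 7: A_seq=407 A_ack=332 B_seq=332 B_ack=407

407 332 332 407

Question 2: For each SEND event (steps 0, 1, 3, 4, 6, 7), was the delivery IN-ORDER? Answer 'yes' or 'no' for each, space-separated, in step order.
Step 0: SEND seq=200 -> in-order
Step 1: SEND seq=0 -> in-order
Step 3: SEND seq=230 -> out-of-order
Step 4: SEND seq=39 -> in-order
Step 6: SEND seq=266 -> in-order
Step 7: SEND seq=247 -> in-order

Answer: yes yes no yes yes yes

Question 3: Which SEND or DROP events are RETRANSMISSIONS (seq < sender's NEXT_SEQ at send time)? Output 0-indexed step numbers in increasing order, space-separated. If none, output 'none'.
Answer: 4

Derivation:
Step 0: SEND seq=200 -> fresh
Step 1: SEND seq=0 -> fresh
Step 2: DROP seq=39 -> fresh
Step 3: SEND seq=230 -> fresh
Step 4: SEND seq=39 -> retransmit
Step 6: SEND seq=266 -> fresh
Step 7: SEND seq=247 -> fresh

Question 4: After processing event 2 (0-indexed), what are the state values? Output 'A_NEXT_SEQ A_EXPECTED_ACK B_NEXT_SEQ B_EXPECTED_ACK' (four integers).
After event 0: A_seq=0 A_ack=247 B_seq=247 B_ack=0
After event 1: A_seq=39 A_ack=247 B_seq=247 B_ack=39
After event 2: A_seq=230 A_ack=247 B_seq=247 B_ack=39

230 247 247 39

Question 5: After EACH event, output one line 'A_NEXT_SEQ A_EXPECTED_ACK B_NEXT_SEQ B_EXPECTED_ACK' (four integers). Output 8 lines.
0 247 247 0
39 247 247 39
230 247 247 39
266 247 247 39
266 247 247 266
266 247 247 266
407 247 247 407
407 332 332 407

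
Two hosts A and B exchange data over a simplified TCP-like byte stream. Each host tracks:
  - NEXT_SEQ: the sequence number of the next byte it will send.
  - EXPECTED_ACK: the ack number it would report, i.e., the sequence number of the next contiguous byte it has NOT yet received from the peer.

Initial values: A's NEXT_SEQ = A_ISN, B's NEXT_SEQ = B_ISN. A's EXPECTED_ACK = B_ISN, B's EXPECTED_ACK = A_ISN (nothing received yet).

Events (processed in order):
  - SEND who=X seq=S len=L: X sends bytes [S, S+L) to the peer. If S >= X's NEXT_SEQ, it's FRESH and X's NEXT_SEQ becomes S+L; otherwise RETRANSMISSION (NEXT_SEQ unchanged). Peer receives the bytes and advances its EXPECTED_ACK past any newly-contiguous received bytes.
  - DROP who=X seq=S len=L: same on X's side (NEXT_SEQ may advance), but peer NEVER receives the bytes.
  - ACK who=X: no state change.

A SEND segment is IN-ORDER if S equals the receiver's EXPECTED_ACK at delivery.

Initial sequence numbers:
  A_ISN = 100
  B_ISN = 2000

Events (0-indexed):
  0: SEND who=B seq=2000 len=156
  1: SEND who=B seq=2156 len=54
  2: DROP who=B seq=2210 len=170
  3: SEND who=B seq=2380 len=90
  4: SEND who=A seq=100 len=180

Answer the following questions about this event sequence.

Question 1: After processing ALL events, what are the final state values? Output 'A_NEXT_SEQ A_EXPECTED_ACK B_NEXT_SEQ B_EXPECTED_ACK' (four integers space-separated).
After event 0: A_seq=100 A_ack=2156 B_seq=2156 B_ack=100
After event 1: A_seq=100 A_ack=2210 B_seq=2210 B_ack=100
After event 2: A_seq=100 A_ack=2210 B_seq=2380 B_ack=100
After event 3: A_seq=100 A_ack=2210 B_seq=2470 B_ack=100
After event 4: A_seq=280 A_ack=2210 B_seq=2470 B_ack=280

Answer: 280 2210 2470 280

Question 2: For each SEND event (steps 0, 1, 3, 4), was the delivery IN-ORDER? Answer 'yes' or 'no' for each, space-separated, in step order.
Answer: yes yes no yes

Derivation:
Step 0: SEND seq=2000 -> in-order
Step 1: SEND seq=2156 -> in-order
Step 3: SEND seq=2380 -> out-of-order
Step 4: SEND seq=100 -> in-order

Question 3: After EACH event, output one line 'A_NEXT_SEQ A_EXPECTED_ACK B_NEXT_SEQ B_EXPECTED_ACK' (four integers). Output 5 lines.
100 2156 2156 100
100 2210 2210 100
100 2210 2380 100
100 2210 2470 100
280 2210 2470 280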